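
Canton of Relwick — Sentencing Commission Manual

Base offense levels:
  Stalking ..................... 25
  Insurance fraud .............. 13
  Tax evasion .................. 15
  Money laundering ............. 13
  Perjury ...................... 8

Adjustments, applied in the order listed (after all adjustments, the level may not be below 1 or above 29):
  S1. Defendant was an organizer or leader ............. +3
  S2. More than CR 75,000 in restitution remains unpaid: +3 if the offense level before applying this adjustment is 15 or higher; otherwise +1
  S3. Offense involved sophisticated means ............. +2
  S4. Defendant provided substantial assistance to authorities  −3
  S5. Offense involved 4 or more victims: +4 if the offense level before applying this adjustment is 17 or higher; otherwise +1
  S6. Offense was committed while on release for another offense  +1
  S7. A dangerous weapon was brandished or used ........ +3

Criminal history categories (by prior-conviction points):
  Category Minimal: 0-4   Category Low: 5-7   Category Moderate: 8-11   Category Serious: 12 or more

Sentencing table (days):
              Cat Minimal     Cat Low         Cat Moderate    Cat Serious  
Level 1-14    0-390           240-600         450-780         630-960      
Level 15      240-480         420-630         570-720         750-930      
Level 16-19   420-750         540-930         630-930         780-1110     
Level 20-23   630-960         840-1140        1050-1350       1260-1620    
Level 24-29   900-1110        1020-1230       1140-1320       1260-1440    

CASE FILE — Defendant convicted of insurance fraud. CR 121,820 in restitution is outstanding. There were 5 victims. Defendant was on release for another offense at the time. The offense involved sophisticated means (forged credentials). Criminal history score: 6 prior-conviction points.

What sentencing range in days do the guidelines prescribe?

540-930 days

Base offense level for insurance fraud: 13.
S2 applies (level before this adjustment is 13 < 15, so +1): 13 + 1 = 14.
S3 applies: 14 + 2 = 16.
S5 applies (level before this adjustment is 16 < 17, so +1): 16 + 1 = 17.
S6 applies: 17 + 1 = 18.
Final offense level: 18.
Criminal history: 6 prior points → Category Low (5-7).
Level 18 falls in the 16-19 band.
Grid: Level 16-19 × Category Low = 540-930 days.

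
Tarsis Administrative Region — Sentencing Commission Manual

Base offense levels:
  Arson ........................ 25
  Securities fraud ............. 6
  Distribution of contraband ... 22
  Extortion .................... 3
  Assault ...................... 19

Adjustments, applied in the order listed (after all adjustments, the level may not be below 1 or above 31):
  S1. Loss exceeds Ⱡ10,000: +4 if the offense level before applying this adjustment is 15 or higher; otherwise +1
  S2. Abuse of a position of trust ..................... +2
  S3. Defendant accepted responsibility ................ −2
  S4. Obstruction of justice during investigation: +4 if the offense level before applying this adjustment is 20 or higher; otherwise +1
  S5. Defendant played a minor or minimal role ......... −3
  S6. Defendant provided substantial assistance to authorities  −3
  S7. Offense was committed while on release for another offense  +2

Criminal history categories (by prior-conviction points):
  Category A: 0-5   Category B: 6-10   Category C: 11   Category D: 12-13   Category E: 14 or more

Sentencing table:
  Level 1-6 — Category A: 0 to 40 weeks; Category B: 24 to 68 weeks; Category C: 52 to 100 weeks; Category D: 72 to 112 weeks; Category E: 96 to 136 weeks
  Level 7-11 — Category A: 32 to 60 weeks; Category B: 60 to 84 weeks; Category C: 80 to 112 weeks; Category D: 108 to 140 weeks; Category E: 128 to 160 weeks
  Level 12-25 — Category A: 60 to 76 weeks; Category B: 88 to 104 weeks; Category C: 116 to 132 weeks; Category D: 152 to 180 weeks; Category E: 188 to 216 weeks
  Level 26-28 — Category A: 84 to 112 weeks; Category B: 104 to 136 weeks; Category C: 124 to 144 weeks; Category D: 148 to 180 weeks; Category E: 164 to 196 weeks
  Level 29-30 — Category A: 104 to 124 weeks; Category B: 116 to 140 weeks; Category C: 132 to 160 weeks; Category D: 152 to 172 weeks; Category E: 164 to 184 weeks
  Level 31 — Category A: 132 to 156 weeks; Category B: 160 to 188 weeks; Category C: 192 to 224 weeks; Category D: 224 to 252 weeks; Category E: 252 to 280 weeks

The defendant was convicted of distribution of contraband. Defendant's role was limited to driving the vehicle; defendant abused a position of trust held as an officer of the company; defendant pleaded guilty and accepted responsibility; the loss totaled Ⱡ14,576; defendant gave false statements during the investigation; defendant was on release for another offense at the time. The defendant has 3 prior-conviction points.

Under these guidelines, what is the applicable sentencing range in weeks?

104-124 weeks

Base offense level for distribution of contraband: 22.
S1 applies (level before this adjustment is 22 ≥ 15, so +4): 22 + 4 = 26.
S2 applies: 26 + 2 = 28.
S3 applies: 28 − 2 = 26.
S4 applies (level before this adjustment is 26 ≥ 20, so +4): 26 + 4 = 30.
S5 applies: 30 − 3 = 27.
S6 does not apply.
S7 applies: 27 + 2 = 29.
Final offense level: 29.
Criminal history: 3 prior points → Category A (0-5).
Level 29 falls in the 29-30 band.
Grid: Level 29-30 × Category A = 104-124 weeks.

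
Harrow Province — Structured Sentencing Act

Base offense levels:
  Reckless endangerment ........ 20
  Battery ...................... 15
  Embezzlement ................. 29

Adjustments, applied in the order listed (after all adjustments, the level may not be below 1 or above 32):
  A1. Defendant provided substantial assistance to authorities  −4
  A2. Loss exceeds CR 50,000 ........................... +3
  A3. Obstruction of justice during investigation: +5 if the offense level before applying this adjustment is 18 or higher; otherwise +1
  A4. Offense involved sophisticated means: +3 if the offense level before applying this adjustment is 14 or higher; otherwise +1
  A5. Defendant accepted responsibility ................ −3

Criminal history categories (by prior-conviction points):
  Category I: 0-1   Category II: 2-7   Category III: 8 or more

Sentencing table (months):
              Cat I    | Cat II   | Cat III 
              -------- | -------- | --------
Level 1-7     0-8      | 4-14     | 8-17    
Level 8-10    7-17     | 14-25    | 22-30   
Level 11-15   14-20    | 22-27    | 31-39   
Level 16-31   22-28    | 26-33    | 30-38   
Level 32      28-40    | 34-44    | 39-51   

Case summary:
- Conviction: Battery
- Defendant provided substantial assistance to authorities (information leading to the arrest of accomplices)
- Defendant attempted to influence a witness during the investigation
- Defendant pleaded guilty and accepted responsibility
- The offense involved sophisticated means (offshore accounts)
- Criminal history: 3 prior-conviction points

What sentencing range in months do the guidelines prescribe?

14-25 months

Base offense level for battery: 15.
A1 applies: 15 − 4 = 11.
A2 does not apply.
A3 applies (level before this adjustment is 11 < 18, so +1): 11 + 1 = 12.
A4 applies (level before this adjustment is 12 < 14, so +1): 12 + 1 = 13.
A5 applies: 13 − 3 = 10.
Final offense level: 10.
Criminal history: 3 prior points → Category II (2-7).
Level 10 falls in the 8-10 band.
Grid: Level 8-10 × Category II = 14-25 months.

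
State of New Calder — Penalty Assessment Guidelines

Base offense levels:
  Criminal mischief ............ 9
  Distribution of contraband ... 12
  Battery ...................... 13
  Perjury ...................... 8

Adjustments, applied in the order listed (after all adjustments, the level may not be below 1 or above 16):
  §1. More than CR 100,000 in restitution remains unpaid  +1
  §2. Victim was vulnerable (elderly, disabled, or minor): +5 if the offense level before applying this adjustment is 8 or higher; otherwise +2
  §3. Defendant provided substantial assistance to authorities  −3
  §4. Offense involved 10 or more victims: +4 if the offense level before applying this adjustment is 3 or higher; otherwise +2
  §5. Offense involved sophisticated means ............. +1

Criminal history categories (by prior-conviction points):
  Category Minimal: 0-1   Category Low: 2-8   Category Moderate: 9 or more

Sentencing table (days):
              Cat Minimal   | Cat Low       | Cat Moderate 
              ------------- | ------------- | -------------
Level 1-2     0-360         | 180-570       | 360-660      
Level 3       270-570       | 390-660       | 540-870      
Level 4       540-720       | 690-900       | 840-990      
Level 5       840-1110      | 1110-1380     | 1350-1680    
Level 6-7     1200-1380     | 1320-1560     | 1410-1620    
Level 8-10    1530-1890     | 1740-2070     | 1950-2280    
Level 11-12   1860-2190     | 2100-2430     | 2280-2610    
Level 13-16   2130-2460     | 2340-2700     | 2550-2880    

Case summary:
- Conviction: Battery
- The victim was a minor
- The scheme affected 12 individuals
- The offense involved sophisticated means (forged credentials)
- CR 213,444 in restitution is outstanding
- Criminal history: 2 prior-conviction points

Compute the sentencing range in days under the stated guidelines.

2340-2700 days

Base offense level for battery: 13.
§1 applies: 13 + 1 = 14.
§2 applies (level before this adjustment is 14 ≥ 8, so +5): 14 + 5 = 19.
§3 does not apply.
§4 applies (level before this adjustment is 19 ≥ 3, so +4): 19 + 4 = 23.
§5 applies: 23 + 1 = 24.
Level 24 exceeds the maximum of 16; capped at 16.
Final offense level: 16.
Criminal history: 2 prior points → Category Low (2-8).
Level 16 falls in the 13-16 band.
Grid: Level 13-16 × Category Low = 2340-2700 days.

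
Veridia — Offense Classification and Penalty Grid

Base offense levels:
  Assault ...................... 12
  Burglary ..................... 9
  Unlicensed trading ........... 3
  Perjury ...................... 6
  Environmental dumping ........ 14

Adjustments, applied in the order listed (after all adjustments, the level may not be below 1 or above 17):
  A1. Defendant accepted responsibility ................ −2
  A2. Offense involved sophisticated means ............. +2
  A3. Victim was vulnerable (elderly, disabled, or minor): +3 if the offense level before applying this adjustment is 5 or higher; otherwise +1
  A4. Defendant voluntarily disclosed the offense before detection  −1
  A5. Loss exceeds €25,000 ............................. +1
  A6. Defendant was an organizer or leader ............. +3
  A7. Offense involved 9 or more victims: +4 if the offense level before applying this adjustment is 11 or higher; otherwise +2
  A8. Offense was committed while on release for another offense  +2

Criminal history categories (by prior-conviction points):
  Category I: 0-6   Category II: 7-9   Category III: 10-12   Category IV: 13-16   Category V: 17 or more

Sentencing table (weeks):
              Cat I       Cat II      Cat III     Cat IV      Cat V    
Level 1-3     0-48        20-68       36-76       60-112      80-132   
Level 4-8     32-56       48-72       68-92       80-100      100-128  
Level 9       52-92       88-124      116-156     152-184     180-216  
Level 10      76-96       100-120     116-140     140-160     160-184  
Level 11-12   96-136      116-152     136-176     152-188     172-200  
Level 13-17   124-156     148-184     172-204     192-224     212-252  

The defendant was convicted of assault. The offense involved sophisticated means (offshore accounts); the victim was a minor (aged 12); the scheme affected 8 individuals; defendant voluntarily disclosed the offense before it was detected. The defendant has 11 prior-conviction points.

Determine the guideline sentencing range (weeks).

Base offense level for assault: 12.
A2 applies: 12 + 2 = 14.
A3 applies (level before this adjustment is 14 ≥ 5, so +3): 14 + 3 = 17.
A4 applies: 17 − 1 = 16.
A5 does not apply.
A8 does not apply.
Final offense level: 16.
Criminal history: 11 prior points → Category III (10-12).
Level 16 falls in the 13-17 band.
Grid: Level 13-17 × Category III = 172-204 weeks.

172-204 weeks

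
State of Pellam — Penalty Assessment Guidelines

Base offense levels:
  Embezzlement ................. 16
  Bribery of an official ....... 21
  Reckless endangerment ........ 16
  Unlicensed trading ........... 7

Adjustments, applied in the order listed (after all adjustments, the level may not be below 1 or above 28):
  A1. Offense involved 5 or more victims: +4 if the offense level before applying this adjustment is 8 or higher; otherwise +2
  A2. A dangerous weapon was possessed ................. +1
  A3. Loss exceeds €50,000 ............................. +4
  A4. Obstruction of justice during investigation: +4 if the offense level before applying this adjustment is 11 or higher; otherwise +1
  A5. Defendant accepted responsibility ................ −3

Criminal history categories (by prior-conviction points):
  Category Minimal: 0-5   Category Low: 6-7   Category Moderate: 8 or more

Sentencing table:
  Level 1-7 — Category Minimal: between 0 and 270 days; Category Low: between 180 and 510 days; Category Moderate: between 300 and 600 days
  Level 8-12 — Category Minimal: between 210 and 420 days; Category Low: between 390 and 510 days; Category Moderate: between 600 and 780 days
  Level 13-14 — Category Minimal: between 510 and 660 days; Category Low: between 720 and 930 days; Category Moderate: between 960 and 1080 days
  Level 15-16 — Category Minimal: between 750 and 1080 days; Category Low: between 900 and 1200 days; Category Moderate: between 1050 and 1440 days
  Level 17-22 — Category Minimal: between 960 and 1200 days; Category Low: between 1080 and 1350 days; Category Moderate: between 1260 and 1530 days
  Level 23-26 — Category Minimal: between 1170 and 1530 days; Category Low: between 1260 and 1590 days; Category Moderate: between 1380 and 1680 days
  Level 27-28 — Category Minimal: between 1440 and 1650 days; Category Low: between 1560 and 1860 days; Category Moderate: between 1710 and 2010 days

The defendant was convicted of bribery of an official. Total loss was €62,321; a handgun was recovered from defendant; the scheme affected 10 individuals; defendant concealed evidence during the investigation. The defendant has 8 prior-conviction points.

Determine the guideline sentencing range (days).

1710-2010 days

Base offense level for bribery of an official: 21.
A1 applies (level before this adjustment is 21 ≥ 8, so +4): 21 + 4 = 25.
A2 applies: 25 + 1 = 26.
A3 applies: 26 + 4 = 30.
A4 applies (level before this adjustment is 30 ≥ 11, so +4): 30 + 4 = 34.
A5 does not apply.
Level 34 exceeds the maximum of 28; capped at 28.
Final offense level: 28.
Criminal history: 8 prior points → Category Moderate (8+).
Level 28 falls in the 27-28 band.
Grid: Level 27-28 × Category Moderate = 1710-2010 days.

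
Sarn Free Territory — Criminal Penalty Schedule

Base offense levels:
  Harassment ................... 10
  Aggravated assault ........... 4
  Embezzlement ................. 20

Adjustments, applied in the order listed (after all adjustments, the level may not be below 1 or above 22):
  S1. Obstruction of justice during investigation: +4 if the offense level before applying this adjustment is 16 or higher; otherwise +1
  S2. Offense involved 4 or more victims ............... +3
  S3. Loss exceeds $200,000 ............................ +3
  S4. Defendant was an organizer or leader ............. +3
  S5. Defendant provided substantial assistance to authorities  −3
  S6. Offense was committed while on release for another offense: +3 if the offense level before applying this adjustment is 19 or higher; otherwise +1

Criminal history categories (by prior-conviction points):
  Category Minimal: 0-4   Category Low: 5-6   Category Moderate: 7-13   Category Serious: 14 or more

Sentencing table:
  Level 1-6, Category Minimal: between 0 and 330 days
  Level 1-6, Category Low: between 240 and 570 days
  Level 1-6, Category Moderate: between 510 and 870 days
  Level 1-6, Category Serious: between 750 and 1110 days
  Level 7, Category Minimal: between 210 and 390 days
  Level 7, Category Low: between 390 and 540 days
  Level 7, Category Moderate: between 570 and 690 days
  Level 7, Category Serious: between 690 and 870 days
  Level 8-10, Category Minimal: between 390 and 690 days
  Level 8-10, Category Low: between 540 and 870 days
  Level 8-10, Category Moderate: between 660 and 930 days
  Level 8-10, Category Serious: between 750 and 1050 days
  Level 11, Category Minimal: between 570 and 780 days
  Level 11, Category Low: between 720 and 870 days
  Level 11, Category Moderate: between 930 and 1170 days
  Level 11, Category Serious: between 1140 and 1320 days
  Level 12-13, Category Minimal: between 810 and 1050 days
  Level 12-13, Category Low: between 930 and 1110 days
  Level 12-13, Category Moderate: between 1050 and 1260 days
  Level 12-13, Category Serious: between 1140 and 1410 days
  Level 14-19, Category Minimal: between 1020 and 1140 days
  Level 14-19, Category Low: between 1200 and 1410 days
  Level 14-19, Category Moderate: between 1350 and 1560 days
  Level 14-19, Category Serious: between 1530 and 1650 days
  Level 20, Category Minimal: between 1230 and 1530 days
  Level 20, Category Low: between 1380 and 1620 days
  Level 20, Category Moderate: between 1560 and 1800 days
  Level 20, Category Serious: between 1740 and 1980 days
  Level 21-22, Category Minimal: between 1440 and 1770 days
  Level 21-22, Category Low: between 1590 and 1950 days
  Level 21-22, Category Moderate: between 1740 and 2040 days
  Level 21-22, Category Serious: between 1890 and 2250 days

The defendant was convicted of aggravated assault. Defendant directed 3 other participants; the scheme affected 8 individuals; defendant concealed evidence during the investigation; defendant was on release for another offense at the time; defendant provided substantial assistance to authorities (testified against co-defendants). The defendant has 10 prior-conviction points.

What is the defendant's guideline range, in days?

Base offense level for aggravated assault: 4.
S1 applies (level before this adjustment is 4 < 16, so +1): 4 + 1 = 5.
S2 applies: 5 + 3 = 8.
S4 applies: 8 + 3 = 11.
S5 applies: 11 − 3 = 8.
S6 applies (level before this adjustment is 8 < 19, so +1): 8 + 1 = 9.
Final offense level: 9.
Criminal history: 10 prior points → Category Moderate (7-13).
Level 9 falls in the 8-10 band.
Grid: Level 8-10 × Category Moderate = 660-930 days.

660-930 days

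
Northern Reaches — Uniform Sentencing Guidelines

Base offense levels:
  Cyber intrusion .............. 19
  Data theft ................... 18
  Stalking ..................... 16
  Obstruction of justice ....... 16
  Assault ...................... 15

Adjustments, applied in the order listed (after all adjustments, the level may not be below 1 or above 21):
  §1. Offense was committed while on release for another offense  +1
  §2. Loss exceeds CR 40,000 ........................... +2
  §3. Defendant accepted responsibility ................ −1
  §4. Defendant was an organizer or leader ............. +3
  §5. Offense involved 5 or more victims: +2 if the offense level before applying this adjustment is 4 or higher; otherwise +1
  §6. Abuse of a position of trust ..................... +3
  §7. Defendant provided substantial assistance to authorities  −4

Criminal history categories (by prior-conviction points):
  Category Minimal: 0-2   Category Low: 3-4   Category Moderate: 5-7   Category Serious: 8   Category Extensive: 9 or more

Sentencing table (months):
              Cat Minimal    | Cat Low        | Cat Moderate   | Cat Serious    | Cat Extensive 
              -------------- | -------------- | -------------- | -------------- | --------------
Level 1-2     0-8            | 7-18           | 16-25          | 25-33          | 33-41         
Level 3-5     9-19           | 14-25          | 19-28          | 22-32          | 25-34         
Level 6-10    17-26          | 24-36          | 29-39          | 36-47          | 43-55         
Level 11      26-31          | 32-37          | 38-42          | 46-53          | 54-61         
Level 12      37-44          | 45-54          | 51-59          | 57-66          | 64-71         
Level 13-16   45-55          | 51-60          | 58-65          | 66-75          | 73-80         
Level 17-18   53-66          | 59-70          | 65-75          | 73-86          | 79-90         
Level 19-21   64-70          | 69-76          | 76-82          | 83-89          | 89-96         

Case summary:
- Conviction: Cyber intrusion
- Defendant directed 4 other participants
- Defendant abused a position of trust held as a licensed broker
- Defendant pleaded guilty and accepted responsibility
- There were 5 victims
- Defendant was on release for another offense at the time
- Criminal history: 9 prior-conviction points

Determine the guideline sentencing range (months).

89-96 months

Base offense level for cyber intrusion: 19.
§1 applies: 19 + 1 = 20.
§2 does not apply.
§3 applies: 20 − 1 = 19.
§4 applies: 19 + 3 = 22.
§5 applies (level before this adjustment is 22 ≥ 4, so +2): 22 + 2 = 24.
§6 applies: 24 + 3 = 27.
§7 does not apply.
Level 27 exceeds the maximum of 21; capped at 21.
Final offense level: 21.
Criminal history: 9 prior points → Category Extensive (9+).
Level 21 falls in the 19-21 band.
Grid: Level 19-21 × Category Extensive = 89-96 months.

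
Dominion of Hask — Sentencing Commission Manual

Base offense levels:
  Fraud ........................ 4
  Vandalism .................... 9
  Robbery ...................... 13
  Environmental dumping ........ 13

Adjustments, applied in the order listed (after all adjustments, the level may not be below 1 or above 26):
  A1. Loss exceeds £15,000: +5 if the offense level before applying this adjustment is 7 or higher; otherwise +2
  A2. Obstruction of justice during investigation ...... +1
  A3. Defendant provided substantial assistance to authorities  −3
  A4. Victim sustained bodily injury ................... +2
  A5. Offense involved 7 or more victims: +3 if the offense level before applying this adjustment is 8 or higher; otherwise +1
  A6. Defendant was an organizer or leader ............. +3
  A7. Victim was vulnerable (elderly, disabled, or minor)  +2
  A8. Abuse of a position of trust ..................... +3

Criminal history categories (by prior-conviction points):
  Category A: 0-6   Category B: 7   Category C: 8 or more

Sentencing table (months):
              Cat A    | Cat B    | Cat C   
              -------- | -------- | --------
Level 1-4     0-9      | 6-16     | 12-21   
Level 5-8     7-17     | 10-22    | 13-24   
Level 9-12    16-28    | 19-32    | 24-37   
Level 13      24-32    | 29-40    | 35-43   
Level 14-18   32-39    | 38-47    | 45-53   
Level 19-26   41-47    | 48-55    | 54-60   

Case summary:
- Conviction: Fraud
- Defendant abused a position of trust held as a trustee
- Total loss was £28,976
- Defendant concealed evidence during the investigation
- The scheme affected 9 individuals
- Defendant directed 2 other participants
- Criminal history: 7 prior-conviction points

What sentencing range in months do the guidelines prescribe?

38-47 months

Base offense level for fraud: 4.
A1 applies (level before this adjustment is 4 < 7, so +2): 4 + 2 = 6.
A2 applies: 6 + 1 = 7.
A5 applies (level before this adjustment is 7 < 8, so +1): 7 + 1 = 8.
A6 applies: 8 + 3 = 11.
A8 applies: 11 + 3 = 14.
Final offense level: 14.
Criminal history: 7 prior points → Category B (7).
Level 14 falls in the 14-18 band.
Grid: Level 14-18 × Category B = 38-47 months.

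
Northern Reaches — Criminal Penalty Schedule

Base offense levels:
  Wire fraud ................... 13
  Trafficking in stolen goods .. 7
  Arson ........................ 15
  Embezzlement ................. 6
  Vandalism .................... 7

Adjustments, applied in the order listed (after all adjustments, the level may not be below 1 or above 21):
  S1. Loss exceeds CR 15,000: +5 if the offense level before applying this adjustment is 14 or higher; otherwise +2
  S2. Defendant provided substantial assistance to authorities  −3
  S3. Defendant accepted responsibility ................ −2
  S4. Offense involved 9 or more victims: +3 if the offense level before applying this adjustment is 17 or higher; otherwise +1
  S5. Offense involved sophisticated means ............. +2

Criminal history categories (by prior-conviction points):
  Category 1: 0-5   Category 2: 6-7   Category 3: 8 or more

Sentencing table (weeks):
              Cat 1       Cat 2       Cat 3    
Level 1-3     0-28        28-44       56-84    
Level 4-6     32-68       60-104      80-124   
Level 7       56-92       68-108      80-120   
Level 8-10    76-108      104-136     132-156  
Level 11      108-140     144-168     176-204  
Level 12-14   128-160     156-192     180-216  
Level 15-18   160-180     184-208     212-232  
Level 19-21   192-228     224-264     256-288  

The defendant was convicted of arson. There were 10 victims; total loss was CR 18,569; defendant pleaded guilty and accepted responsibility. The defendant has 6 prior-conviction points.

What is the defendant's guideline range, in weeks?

Base offense level for arson: 15.
S1 applies (level before this adjustment is 15 ≥ 14, so +5): 15 + 5 = 20.
S2 does not apply.
S3 applies: 20 − 2 = 18.
S4 applies (level before this adjustment is 18 ≥ 17, so +3): 18 + 3 = 21.
Final offense level: 21.
Criminal history: 6 prior points → Category 2 (6-7).
Level 21 falls in the 19-21 band.
Grid: Level 19-21 × Category 2 = 224-264 weeks.

224-264 weeks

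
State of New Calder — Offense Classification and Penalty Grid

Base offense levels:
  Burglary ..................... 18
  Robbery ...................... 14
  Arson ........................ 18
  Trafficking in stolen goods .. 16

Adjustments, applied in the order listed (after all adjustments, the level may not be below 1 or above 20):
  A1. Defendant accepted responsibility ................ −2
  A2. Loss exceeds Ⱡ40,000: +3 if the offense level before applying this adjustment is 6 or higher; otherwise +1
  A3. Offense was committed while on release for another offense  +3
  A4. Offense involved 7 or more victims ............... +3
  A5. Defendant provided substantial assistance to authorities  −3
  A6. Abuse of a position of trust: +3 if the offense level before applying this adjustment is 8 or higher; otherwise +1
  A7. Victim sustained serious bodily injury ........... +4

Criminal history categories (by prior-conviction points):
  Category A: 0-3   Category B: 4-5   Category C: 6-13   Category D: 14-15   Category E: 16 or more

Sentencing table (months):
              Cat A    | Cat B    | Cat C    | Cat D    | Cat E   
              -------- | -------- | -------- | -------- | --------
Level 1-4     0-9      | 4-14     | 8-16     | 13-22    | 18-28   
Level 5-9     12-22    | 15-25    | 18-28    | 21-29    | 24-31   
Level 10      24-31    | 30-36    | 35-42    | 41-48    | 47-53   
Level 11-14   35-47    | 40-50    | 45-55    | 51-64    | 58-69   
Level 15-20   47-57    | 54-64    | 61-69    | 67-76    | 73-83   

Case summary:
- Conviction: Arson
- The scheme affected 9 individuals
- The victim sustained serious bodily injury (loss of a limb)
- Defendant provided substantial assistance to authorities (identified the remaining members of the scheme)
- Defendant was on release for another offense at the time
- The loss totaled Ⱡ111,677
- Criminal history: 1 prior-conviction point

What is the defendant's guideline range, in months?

47-57 months

Base offense level for arson: 18.
A2 applies (level before this adjustment is 18 ≥ 6, so +3): 18 + 3 = 21.
A3 applies: 21 + 3 = 24.
A4 applies: 24 + 3 = 27.
A5 applies: 27 − 3 = 24.
A7 applies: 24 + 4 = 28.
Level 28 exceeds the maximum of 20; capped at 20.
Final offense level: 20.
Criminal history: 1 prior point → Category A (0-3).
Level 20 falls in the 15-20 band.
Grid: Level 15-20 × Category A = 47-57 months.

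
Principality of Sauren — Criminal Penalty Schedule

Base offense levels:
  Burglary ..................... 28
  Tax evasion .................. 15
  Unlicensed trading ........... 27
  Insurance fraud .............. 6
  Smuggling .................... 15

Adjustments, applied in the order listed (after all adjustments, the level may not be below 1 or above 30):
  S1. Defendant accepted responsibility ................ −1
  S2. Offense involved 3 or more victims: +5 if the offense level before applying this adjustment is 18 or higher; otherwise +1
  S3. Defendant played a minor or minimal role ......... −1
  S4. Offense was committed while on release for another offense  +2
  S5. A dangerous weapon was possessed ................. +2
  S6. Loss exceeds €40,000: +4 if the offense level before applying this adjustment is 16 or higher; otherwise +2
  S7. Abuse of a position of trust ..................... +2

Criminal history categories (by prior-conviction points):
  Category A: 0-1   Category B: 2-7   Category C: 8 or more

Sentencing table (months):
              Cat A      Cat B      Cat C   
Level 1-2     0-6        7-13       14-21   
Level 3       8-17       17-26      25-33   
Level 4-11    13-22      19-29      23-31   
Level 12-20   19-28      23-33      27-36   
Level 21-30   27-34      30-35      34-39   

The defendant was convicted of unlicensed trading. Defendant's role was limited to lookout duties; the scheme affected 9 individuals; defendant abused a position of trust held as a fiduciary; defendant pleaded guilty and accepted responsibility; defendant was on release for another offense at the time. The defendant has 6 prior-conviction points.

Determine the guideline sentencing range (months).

30-35 months

Base offense level for unlicensed trading: 27.
S1 applies: 27 − 1 = 26.
S2 applies (level before this adjustment is 26 ≥ 18, so +5): 26 + 5 = 31.
S3 applies: 31 − 1 = 30.
S4 applies: 30 + 2 = 32.
S7 applies: 32 + 2 = 34.
Level 34 exceeds the maximum of 30; capped at 30.
Final offense level: 30.
Criminal history: 6 prior points → Category B (2-7).
Level 30 falls in the 21-30 band.
Grid: Level 21-30 × Category B = 30-35 months.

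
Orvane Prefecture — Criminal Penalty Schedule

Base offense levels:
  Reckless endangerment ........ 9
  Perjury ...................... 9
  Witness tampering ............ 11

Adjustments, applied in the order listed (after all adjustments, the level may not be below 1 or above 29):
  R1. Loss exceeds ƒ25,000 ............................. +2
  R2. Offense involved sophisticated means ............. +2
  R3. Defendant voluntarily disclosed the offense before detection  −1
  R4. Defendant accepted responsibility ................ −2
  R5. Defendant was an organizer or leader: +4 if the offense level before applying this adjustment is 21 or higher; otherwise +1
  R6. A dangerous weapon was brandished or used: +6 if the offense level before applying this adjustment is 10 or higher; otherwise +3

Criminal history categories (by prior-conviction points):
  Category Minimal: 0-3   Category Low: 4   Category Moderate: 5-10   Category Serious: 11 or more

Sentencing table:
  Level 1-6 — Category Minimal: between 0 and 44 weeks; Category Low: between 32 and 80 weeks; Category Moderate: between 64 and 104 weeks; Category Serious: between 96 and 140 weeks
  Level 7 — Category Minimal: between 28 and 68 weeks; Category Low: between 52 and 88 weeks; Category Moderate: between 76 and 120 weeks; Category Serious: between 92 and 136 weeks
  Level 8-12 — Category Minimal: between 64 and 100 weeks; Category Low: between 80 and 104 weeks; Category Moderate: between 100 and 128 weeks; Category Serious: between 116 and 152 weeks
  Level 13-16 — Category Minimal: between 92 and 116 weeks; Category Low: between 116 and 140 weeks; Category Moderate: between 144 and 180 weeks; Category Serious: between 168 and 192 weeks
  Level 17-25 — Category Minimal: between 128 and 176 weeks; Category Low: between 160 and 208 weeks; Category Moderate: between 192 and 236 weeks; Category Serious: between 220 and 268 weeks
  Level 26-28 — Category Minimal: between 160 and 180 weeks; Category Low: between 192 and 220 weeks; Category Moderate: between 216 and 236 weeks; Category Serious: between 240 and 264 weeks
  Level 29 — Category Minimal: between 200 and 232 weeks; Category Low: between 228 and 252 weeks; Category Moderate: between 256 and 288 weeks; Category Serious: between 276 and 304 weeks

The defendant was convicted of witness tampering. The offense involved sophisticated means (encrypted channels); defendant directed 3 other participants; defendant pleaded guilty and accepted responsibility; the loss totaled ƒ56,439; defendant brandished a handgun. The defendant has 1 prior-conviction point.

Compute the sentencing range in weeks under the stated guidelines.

Base offense level for witness tampering: 11.
R1 applies: 11 + 2 = 13.
R2 applies: 13 + 2 = 15.
R4 applies: 15 − 2 = 13.
R5 applies (level before this adjustment is 13 < 21, so +1): 13 + 1 = 14.
R6 applies (level before this adjustment is 14 ≥ 10, so +6): 14 + 6 = 20.
Final offense level: 20.
Criminal history: 1 prior point → Category Minimal (0-3).
Level 20 falls in the 17-25 band.
Grid: Level 17-25 × Category Minimal = 128-176 weeks.

128-176 weeks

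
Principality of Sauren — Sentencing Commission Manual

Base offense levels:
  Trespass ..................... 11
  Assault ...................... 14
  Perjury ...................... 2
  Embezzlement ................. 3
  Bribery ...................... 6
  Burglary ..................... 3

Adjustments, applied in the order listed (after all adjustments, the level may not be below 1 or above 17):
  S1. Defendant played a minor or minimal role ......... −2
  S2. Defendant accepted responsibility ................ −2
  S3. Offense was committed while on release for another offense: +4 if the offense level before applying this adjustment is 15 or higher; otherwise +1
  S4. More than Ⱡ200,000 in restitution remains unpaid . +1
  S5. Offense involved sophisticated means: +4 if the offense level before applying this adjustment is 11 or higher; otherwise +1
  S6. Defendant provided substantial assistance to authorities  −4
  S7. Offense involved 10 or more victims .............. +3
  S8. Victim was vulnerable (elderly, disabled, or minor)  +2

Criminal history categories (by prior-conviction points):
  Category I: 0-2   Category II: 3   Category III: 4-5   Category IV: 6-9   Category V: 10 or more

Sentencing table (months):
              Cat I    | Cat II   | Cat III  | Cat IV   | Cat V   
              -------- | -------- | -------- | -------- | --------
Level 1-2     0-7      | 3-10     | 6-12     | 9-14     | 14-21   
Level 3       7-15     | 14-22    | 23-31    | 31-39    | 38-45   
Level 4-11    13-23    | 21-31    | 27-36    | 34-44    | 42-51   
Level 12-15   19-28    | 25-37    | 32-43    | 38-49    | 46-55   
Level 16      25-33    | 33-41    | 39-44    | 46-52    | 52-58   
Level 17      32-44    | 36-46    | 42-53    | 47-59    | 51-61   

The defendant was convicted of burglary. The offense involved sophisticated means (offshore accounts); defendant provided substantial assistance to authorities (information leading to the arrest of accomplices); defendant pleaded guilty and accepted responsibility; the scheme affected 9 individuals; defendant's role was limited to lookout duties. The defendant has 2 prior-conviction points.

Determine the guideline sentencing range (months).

Base offense level for burglary: 3.
S1 applies: 3 − 2 = 1.
S2 applies: 1 − 2 = -1.
S3 does not apply.
S4 does not apply.
S5 applies (level before this adjustment is -1 < 11, so +1): -1 + 1 = 0.
S6 applies: 0 − 4 = -4.
S7 does not apply.
Level -4 is below the minimum of 1; floored at 1.
Final offense level: 1.
Criminal history: 2 prior points → Category I (0-2).
Level 1 falls in the 1-2 band.
Grid: Level 1-2 × Category I = 0-7 months.

0-7 months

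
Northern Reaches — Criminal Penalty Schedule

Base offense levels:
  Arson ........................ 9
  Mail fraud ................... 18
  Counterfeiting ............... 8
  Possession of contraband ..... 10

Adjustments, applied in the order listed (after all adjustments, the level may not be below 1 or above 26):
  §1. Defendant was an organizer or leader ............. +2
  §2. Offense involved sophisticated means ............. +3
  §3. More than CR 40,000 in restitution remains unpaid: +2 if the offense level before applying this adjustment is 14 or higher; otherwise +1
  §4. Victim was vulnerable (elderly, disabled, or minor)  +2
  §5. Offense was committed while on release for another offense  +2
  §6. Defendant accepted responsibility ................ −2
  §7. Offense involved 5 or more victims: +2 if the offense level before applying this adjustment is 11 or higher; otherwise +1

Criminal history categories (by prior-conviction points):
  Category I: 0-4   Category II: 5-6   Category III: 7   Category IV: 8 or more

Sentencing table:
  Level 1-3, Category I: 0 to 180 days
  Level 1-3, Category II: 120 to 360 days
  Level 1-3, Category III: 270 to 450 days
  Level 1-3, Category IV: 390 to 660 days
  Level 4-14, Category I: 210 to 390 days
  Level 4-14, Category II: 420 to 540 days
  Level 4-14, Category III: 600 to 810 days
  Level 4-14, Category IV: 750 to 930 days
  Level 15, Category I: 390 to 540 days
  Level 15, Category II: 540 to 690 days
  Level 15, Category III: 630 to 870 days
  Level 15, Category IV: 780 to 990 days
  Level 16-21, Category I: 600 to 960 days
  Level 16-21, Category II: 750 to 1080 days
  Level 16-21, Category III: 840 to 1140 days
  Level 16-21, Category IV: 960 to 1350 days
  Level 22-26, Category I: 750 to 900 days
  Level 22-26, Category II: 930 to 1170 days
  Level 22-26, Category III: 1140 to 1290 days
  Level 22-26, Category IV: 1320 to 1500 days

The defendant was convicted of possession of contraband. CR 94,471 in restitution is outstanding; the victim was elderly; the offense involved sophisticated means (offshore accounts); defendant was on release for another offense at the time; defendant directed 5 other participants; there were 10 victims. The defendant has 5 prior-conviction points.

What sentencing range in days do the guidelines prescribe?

930-1170 days

Base offense level for possession of contraband: 10.
§1 applies: 10 + 2 = 12.
§2 applies: 12 + 3 = 15.
§3 applies (level before this adjustment is 15 ≥ 14, so +2): 15 + 2 = 17.
§4 applies: 17 + 2 = 19.
§5 applies: 19 + 2 = 21.
§7 applies (level before this adjustment is 21 ≥ 11, so +2): 21 + 2 = 23.
Final offense level: 23.
Criminal history: 5 prior points → Category II (5-6).
Level 23 falls in the 22-26 band.
Grid: Level 22-26 × Category II = 930-1170 days.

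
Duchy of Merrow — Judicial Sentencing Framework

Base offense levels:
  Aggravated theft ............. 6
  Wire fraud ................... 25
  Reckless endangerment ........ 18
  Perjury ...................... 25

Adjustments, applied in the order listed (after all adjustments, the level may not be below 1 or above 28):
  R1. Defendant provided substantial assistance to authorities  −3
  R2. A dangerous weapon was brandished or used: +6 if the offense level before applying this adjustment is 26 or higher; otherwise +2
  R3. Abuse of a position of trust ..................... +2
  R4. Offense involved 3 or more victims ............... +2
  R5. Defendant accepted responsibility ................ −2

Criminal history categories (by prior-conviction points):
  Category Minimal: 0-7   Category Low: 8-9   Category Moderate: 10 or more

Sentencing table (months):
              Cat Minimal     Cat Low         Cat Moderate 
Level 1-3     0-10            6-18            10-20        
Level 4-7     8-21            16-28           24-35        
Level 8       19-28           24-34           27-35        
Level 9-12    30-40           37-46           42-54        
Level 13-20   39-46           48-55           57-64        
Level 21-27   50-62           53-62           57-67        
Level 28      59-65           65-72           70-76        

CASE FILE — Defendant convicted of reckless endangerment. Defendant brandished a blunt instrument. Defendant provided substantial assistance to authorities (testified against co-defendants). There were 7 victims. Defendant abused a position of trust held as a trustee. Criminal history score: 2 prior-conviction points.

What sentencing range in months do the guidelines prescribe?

50-62 months

Base offense level for reckless endangerment: 18.
R1 applies: 18 − 3 = 15.
R2 applies (level before this adjustment is 15 < 26, so +2): 15 + 2 = 17.
R3 applies: 17 + 2 = 19.
R4 applies: 19 + 2 = 21.
R5 does not apply.
Final offense level: 21.
Criminal history: 2 prior points → Category Minimal (0-7).
Level 21 falls in the 21-27 band.
Grid: Level 21-27 × Category Minimal = 50-62 months.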